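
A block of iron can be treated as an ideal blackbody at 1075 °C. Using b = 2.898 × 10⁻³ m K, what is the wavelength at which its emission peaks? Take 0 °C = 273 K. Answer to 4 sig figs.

T = 1075 °C + 273 = 1348 K.
Wien's displacement law: λ_max = b/T = (2.898×10⁻³ m·K)/(1348 K) = 2.1499×10⁻⁶ m.
That is 2.150 μm, in the infrared range.

λ_max ≈ 2.150 μm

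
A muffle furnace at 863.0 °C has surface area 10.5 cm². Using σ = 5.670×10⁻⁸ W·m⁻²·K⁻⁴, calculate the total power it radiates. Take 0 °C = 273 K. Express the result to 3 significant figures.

P ≈ 99.1 W

T = 863.0 °C + 273 = 1136.0 K.
Area A = 10.5 cm² = 1.05×10⁻³ m².
P = σAT⁴ = 5.670×10⁻⁸ × 1.05×10⁻³ × (1136.0)⁴ = 99.1 W.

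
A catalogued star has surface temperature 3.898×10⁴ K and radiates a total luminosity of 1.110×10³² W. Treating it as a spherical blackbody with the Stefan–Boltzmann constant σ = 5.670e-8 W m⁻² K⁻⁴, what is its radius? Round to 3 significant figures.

R ≈ 8.21×10⁹ m

L = 4πR²σT⁴ ⇒ R = √(L/(4πσT⁴)).
σT⁴ = 1.30903×10¹¹ W/m², so R = √(1.110×10³²/(4π×1.30903×10¹¹)) = 8.21×10⁹ m.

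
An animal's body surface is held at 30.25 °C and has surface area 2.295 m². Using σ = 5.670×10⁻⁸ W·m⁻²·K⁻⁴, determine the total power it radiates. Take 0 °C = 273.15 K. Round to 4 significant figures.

T = 30.25 °C + 273.15 = 303.40 K.
Area A = 2.295 m².
P = σAT⁴ = 5.670×10⁻⁸ × 2.295 × (303.40)⁴ = 1103 W.

P ≈ 1103 W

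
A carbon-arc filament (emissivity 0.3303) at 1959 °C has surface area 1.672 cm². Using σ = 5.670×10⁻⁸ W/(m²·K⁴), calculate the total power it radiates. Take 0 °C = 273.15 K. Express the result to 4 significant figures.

P ≈ 77.74 W

T = 1959 °C + 273.15 = 2232.15 K.
Area A = 1.672 cm² = 1.672×10⁻⁴ m².
P = εσAT⁴ = 0.3303 × 5.670×10⁻⁸ × 1.672×10⁻⁴ × (2232.15)⁴ = 77.74 W.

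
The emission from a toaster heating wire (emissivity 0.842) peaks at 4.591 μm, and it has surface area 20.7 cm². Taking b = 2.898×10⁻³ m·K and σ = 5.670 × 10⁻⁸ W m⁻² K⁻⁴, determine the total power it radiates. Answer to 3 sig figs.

P ≈ 15.7 W

Wien's law: T = b/λ_max = 2.898×10⁻³/4.591×10⁻⁶ = 631.235 K.
Area A = 20.7 cm² = 2.07×10⁻³ m².
Then P = εσAT⁴ = 0.842×5.670×10⁻⁸×2.07×10⁻³×(631.235)⁴ = 15.7 W.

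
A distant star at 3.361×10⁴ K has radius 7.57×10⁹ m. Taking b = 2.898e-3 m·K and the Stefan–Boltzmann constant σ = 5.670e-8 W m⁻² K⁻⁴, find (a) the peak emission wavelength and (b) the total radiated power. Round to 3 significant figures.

(a) λ_max = b/T = 2.898×10⁻³/3.361×10⁴ = 8.622×10⁻⁸ m = 86.2 nm.
Surface area A = 4πR² = 4π(7.57×10⁹ m)² = 7.20115×10²⁰ m².
(b) P = σAT⁴ = 5.670×10⁻⁸×7.20115×10²⁰×(3.361×10⁴)⁴ = 5.21×10³¹ W.

λ_max ≈ 86.2 nm; P ≈ 5.21×10³¹ W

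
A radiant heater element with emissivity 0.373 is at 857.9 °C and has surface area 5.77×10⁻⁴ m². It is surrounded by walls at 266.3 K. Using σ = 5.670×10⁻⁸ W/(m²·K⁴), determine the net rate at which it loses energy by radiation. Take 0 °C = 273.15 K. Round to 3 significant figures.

T = 857.9 °C + 273.15 = 1131.05 K.
Area A = 5.77×10⁻⁴ m².
Net radiated power P_net = εσA(T⁴ − T₀⁴) = 0.373×5.670×10⁻⁸×5.77×10⁻⁴×(1131.05⁴ − 266.3⁴).
T⁴ − T₀⁴ = 1.63654×10¹² − 5.02904×10⁹ = 1.63151×10¹² K⁴, so P_net = 19.9 W.

Net loss ≈ 19.9 W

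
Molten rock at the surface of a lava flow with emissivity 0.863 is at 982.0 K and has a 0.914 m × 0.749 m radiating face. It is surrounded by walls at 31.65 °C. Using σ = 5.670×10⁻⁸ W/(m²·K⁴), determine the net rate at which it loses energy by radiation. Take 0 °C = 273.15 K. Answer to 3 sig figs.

Net loss ≈ 3.09×10⁴ W

Surroundings: T = 31.65 °C + 273.15 = 304.80 K.
Area A = 0.914 × 0.749 = 0.684586 m².
Net radiated power P_net = εσA(T⁴ − T₀⁴) = 0.863×5.670×10⁻⁸×0.684586×(982.0⁴ − 304.80⁴).
T⁴ − T₀⁴ = 9.29921×10¹¹ − 8.63097×10⁹ = 9.21290×10¹¹ K⁴, so P_net = 3.09×10⁴ W.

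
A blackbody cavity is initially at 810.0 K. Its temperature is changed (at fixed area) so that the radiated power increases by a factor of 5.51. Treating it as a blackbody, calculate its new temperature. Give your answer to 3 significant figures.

T₂ ≈ 1.24×10³ K

P ∝ T⁴, so T₂/T₁ = (P₂/P₁)^(1/4) = (5.51)^(1/4) = 1.53210.
T₂ = 810.0 × 1.53210 = 1.24×10³ K.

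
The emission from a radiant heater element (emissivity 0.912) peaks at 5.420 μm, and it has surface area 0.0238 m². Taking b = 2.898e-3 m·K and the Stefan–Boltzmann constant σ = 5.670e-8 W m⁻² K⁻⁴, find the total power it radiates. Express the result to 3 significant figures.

Wien's law: T = b/λ_max = 2.898×10⁻³/5.420×10⁻⁶ = 534.686 K.
Area A = 0.0238 m².
Then P = εσAT⁴ = 0.912×5.670×10⁻⁸×0.0238×(534.686)⁴ = 101 W.

P ≈ 101 W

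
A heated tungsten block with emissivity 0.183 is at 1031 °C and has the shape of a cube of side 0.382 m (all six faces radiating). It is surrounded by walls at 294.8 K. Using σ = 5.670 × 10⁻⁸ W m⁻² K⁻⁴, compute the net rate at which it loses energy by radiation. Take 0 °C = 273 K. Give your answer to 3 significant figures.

T = 1031 °C + 273 = 1304 K.
Area A = 6s² = 6×(0.382 m)² = 0.875544 m².
Net radiated power P_net = εσA(T⁴ − T₀⁴) = 0.183×5.670×10⁻⁸×0.875544×(1304⁴ − 294.8⁴).
T⁴ − T₀⁴ = 2.89141×10¹² − 7.55283×10⁹ = 2.88386×10¹² K⁴, so P_net = 2.62×10⁴ W.

Net loss ≈ 2.62×10⁴ W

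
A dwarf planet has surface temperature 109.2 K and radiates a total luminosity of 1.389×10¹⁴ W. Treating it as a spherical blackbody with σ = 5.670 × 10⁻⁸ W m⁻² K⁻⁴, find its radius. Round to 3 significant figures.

R ≈ 1.17×10⁶ m

L = 4πR²σT⁴ ⇒ R = √(L/(4πσT⁴)).
σT⁴ = 8.06257 W/m², so R = √(1.389×10¹⁴/(4π×8.06257)) = 1.17×10⁶ m.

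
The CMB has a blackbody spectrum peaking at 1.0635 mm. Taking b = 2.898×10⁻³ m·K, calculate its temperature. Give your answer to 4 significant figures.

Wien's law gives T = b/λ_max = (2.898×10⁻³ m·K)/(1.0635×10⁻³ m) = 2.725 K.

T ≈ 2.725 K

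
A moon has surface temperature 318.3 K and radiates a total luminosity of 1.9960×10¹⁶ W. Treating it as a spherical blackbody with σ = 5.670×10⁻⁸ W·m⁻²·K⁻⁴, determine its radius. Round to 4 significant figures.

L = 4πR²σT⁴ ⇒ R = √(L/(4πσT⁴)).
σT⁴ = 582.009 W/m², so R = √(1.9960×10¹⁶/(4π×582.009)) = 1.652×10⁶ m.

R ≈ 1.652×10⁶ m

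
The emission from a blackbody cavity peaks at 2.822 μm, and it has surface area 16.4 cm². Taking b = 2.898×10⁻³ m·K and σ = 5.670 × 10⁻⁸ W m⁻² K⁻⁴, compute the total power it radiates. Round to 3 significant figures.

P ≈ 103 W

Wien's law: T = b/λ_max = 2.898×10⁻³/2.822×10⁻⁶ = 1026.93 K.
Area A = 16.4 cm² = 1.64×10⁻³ m².
Then P = σAT⁴ = 5.670×10⁻⁸×1.64×10⁻³×(1026.93)⁴ = 103 W.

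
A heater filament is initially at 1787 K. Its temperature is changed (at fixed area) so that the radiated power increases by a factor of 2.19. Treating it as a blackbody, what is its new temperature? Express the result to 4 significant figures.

T₂ ≈ 2174 K

P ∝ T⁴, so T₂/T₁ = (P₂/P₁)^(1/4) = (2.19)^(1/4) = 1.21650.
T₂ = 1787 × 1.21650 = 2174 K.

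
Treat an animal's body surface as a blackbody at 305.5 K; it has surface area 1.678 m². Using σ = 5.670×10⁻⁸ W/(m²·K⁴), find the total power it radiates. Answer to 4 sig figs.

Area A = 1.678 m².
P = σAT⁴ = 5.670×10⁻⁸ × 1.678 × (305.5)⁴ = 828.7 W.

P ≈ 828.7 W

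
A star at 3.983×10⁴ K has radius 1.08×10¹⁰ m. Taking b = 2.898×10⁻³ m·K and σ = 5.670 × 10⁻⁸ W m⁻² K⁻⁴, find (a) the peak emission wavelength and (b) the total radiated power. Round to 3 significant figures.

λ_max ≈ 72.8 nm; P ≈ 2.09×10³² W

(a) λ_max = b/T = 2.898×10⁻³/3.983×10⁴ = 7.276×10⁻⁸ m = 72.8 nm.
Surface area A = 4πR² = 4π(1.08×10¹⁰ m)² = 1.46574×10²¹ m².
(b) P = σAT⁴ = 5.670×10⁻⁸×1.46574×10²¹×(3.983×10⁴)⁴ = 2.09×10³² W.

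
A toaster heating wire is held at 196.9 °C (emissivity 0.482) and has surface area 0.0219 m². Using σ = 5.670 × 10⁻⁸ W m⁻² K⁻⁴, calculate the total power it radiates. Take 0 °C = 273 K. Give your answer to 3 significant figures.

P ≈ 29.2 W

T = 196.9 °C + 273 = 469.9 K.
Area A = 0.0219 m².
P = εσAT⁴ = 0.482 × 5.670×10⁻⁸ × 0.0219 × (469.9)⁴ = 29.2 W.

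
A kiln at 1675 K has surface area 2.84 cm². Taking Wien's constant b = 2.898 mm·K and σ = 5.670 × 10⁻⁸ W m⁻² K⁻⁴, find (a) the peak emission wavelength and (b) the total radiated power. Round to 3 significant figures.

λ_max ≈ 1.73×10³ nm; P ≈ 127 W

(a) λ_max = b/T = 2.898×10⁻³/1675 = 1.730×10⁻⁶ m = 1.73×10³ nm.
Area A = 2.84 cm² = 2.84×10⁻⁴ m².
(b) P = σAT⁴ = 5.670×10⁻⁸×2.84×10⁻⁴×(1675)⁴ = 127 W.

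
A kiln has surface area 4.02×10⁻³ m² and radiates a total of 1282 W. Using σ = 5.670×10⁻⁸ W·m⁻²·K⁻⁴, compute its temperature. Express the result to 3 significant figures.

Area A = 4.02×10⁻³ m².
P = σAT⁴ ⇒ T = (P/(σA))^(1/4) = (1282/(5.670×10⁻⁸×4.02×10⁻³))^(1/4) = 1.54×10³ K.

T ≈ 1.54×10³ K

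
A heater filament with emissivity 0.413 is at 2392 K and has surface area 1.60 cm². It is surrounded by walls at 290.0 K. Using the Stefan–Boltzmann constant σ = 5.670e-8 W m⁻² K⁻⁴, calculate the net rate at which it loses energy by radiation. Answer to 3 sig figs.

Area A = 1.60 cm² = 1.60×10⁻⁴ m².
Net radiated power P_net = εσA(T⁴ − T₀⁴) = 0.413×5.670×10⁻⁸×1.60×10⁻⁴×(2392⁴ − 290.0⁴).
T⁴ − T₀⁴ = 3.27374×10¹³ − 7.07281×10⁹ = 3.27303×10¹³ K⁴, so P_net = 123 W.

Net loss ≈ 123 W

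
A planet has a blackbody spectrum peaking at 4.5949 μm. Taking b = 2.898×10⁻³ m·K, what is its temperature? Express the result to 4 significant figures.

T ≈ 630.7 K

Wien's law gives T = b/λ_max = (2.898×10⁻³ m·K)/(4.5949×10⁻⁶ m) = 630.7 K.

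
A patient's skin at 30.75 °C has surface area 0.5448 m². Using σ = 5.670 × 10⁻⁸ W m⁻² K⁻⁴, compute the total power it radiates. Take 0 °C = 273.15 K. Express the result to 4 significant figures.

T = 30.75 °C + 273.15 = 303.90 K.
Area A = 0.5448 m².
P = σAT⁴ = 5.670×10⁻⁸ × 0.5448 × (303.90)⁴ = 263.5 W.

P ≈ 263.5 W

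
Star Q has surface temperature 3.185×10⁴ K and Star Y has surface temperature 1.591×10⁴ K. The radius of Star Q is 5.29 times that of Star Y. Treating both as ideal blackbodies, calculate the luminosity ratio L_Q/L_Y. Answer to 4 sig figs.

L_Q/L_Y ≈ 449.4

L ∝ R²T⁴, so L_Q/L_Y = (R_Q/R_Y)²(T_Q/T_Y)⁴ = (5.29)² × (3.185×10⁴/1.591×10⁴)⁴ = 27.9841 × 16.0604 = 449.4.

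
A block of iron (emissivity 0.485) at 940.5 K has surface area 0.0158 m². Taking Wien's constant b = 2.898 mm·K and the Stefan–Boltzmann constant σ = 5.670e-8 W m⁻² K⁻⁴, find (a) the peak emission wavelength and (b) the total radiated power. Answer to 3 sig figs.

λ_max ≈ 3.08 μm; P ≈ 340 W

(a) λ_max = b/T = 2.898×10⁻³/940.5 = 3.081×10⁻⁶ m = 3.08 μm.
Area A = 0.0158 m².
(b) P = εσAT⁴ = 0.485×5.670×10⁻⁸×0.0158×(940.5)⁴ = 340 W.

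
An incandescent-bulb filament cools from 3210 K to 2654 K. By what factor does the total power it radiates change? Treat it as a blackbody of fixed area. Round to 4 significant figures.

P ∝ T⁴, so P₂/P₁ = (T₂/T₁)⁴ = (2654/3210)⁴ = (0.826791)⁴ = 0.4673.

P₂/P₁ ≈ 0.4673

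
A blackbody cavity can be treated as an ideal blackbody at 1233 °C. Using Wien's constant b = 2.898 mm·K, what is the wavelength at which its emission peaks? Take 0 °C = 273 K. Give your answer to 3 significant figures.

λ_max ≈ 1.92 μm

T = 1233 °C + 273 = 1506 K.
Wien's displacement law: λ_max = b/T = (2.898×10⁻³ m·K)/(1506 K) = 1.924×10⁻⁶ m.
That is 1.92 μm, in the infrared range.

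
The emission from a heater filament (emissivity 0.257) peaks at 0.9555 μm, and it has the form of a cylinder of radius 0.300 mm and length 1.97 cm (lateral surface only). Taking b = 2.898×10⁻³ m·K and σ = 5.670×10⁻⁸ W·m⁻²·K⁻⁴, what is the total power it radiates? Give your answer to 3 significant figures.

P ≈ 45.8 W

Wien's law: T = b/λ_max = 2.898×10⁻³/9.555×10⁻⁷ = 3032.97 K.
Lateral area A = 2πrL = 2π×3.00×10⁻⁴×0.0197 = 3.71336×10⁻⁵ m².
Then P = εσAT⁴ = 0.257×5.670×10⁻⁸×3.71336×10⁻⁵×(3032.97)⁴ = 45.8 W.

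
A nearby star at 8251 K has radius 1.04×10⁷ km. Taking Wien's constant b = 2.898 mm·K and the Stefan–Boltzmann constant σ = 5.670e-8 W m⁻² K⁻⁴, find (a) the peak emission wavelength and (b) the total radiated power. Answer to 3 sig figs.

λ_max ≈ 0.351 μm; P ≈ 3.57×10²⁹ W

(a) λ_max = b/T = 2.898×10⁻³/8251 = 3.512×10⁻⁷ m = 0.351 μm.
Surface area A = 4πR² = 4π(1.04×10¹⁰ m)² = 1.35918×10²¹ m².
(b) P = σAT⁴ = 5.670×10⁻⁸×1.35918×10²¹×(8251)⁴ = 3.57×10²⁹ W.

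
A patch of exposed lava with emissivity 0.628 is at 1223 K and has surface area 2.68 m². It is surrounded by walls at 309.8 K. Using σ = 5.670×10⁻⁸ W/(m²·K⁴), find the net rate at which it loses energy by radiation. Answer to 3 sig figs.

Net loss ≈ 2.13×10⁵ W

Area A = 2.68 m².
Net radiated power P_net = εσA(T⁴ − T₀⁴) = 0.628×5.670×10⁻⁸×2.68×(1223⁴ − 309.8⁴).
T⁴ − T₀⁴ = 2.23721×10¹² − 9.21140×10⁹ = 2.22800×10¹² K⁴, so P_net = 2.13×10⁵ W.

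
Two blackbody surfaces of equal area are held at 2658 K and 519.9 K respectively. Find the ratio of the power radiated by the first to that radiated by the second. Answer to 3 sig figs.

P₁/P₂ ≈ 683

With equal areas, P₁/P₂ = (T₁/T₂)⁴ = (2658/519.9)⁴ = 683.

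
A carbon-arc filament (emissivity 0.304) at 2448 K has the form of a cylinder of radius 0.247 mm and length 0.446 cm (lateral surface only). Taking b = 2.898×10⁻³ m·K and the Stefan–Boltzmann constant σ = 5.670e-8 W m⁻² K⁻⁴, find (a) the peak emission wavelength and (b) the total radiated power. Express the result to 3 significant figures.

λ_max ≈ 1.18×10³ nm; P ≈ 4.28 W

(a) λ_max = b/T = 2.898×10⁻³/2448 = 1.184×10⁻⁶ m = 1.18×10³ nm.
Lateral area A = 2πrL = 2π×2.47×10⁻⁴×4.46×10⁻³ = 6.92168×10⁻⁶ m².
(b) P = εσAT⁴ = 0.304×5.670×10⁻⁸×6.92168×10⁻⁶×(2448)⁴ = 4.28 W.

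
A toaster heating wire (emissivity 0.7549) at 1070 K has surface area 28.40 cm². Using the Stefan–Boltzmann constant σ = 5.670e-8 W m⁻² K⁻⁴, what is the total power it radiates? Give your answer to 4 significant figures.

Area A = 28.40 cm² = 2.840×10⁻³ m².
P = εσAT⁴ = 0.7549 × 5.670×10⁻⁸ × 2.840×10⁻³ × (1070)⁴ = 159.3 W.

P ≈ 159.3 W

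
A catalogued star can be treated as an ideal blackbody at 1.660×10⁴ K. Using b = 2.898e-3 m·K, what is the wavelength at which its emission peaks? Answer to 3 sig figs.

λ_max ≈ 175 nm

Wien's displacement law: λ_max = b/T = (2.898×10⁻³ m·K)/(1.660×10⁴ K) = 1.746×10⁻⁷ m.
That is 175 nm, in the ultraviolet range.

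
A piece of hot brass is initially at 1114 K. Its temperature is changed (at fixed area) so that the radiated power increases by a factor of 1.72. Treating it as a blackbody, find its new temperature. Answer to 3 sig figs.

P ∝ T⁴, so T₂/T₁ = (P₂/P₁)^(1/4) = (1.72)^(1/4) = 1.14520.
T₂ = 1114 × 1.14520 = 1.28×10³ K.

T₂ ≈ 1.28×10³ K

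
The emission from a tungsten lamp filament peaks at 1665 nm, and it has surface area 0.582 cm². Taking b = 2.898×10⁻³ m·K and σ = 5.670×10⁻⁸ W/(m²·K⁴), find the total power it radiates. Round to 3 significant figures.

Wien's law: T = b/λ_max = 2.898×10⁻³/1.665×10⁻⁶ = 1740.54 K.
Area A = 0.582 cm² = 5.82×10⁻⁵ m².
Then P = σAT⁴ = 5.670×10⁻⁸×5.82×10⁻⁵×(1740.54)⁴ = 30.3 W.

P ≈ 30.3 W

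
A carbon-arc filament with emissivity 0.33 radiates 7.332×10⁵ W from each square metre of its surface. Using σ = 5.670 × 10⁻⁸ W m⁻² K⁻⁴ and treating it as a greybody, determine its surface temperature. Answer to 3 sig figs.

I = εσT⁴, so T = (I/εσ)^(1/4) = (7.332×10⁵/(0.33×5.670×10⁻⁸))^(1/4) = 2.50×10³ K.

T ≈ 2.50×10³ K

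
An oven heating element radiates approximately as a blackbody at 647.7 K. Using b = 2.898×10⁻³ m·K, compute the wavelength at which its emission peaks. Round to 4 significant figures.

Wien's displacement law: λ_max = b/T = (2.898×10⁻³ m·K)/(647.7 K) = 4.4743×10⁻⁶ m.
That is 4.474 μm, in the infrared range.

λ_max ≈ 4.474 μm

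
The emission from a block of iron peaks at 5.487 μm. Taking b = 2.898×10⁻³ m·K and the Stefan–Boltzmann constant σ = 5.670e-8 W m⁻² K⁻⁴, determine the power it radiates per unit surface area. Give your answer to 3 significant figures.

Wien's law: T = b/λ_max = 2.898×10⁻³/5.487×10⁻⁶ = 528.157 K.
Then I = σT⁴ = 5.670×10⁻⁸×(528.157)⁴ = 4.41×10³ W/m².

I ≈ 4.41×10³ W/m²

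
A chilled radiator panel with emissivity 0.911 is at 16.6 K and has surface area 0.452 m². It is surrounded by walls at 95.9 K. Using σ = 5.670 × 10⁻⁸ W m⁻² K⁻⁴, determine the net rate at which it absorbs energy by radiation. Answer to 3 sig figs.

Net gain ≈ 1.97 W

Area A = 0.452 m².
Net radiated power P_net = εσA(T⁴ − T₀⁴) = 0.911×5.670×10⁻⁸×0.452×(16.6⁴ − 95.9⁴).
T⁴ − T₀⁴ = 75933.3 − 8.45813×10⁷ = -8.45054×10⁷ K⁴, so P_net = -1.97 W — negative, meaning a net gain of 1.97 W.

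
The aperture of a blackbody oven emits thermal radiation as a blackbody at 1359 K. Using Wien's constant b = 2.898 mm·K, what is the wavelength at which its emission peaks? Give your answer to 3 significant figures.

Wien's displacement law: λ_max = b/T = (2.898×10⁻³ m·K)/(1359 K) = 2.132×10⁻⁶ m.
That is 2.13 μm, in the infrared range.

λ_max ≈ 2.13 μm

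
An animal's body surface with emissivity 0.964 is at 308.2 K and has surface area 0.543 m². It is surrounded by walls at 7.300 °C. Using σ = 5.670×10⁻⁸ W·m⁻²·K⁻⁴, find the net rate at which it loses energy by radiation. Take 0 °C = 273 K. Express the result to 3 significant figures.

Net loss ≈ 84.6 W

Surroundings: T = 7.300 °C + 273 = 280.300 K.
Area A = 0.543 m².
Net radiated power P_net = εσA(T⁴ − T₀⁴) = 0.964×5.670×10⁻⁸×0.543×(308.2⁴ − 280.300⁴).
T⁴ − T₀⁴ = 9.02258×10⁹ − 6.17294×10⁹ = 2.84964×10⁹ K⁴, so P_net = 84.6 W.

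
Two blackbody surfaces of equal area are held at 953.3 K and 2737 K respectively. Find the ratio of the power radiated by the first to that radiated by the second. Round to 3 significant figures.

P₁/P₂ ≈ 0.0147

With equal areas, P₁/P₂ = (T₁/T₂)⁴ = (953.3/2737)⁴ = 0.0147.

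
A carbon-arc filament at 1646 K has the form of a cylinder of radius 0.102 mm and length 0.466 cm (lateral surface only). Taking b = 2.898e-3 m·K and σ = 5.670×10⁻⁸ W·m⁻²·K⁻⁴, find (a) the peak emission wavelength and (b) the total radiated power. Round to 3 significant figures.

λ_max ≈ 1.76 μm; P ≈ 1.24 W

(a) λ_max = b/T = 2.898×10⁻³/1646 = 1.761×10⁻⁶ m = 1.76 μm.
Lateral area A = 2πrL = 2π×1.02×10⁻⁴×4.66×10⁻³ = 2.98652×10⁻⁶ m².
(b) P = σAT⁴ = 5.670×10⁻⁸×2.98652×10⁻⁶×(1646)⁴ = 1.24 W.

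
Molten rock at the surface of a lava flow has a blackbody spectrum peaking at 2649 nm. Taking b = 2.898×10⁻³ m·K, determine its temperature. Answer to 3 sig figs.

T ≈ 1.09×10³ K

Wien's law gives T = b/λ_max = (2.898×10⁻³ m·K)/(2.649×10⁻⁶ m) = 1.09×10³ K.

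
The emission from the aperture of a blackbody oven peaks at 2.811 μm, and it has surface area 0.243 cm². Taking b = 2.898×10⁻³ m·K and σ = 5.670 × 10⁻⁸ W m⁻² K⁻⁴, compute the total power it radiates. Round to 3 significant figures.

Wien's law: T = b/λ_max = 2.898×10⁻³/2.811×10⁻⁶ = 1030.95 K.
Area A = 0.243 cm² = 2.43×10⁻⁵ m².
Then P = σAT⁴ = 5.670×10⁻⁸×2.43×10⁻⁵×(1030.95)⁴ = 1.56 W.

P ≈ 1.56 W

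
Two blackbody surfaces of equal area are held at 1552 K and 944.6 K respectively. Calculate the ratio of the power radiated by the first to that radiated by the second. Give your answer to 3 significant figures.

With equal areas, P₁/P₂ = (T₁/T₂)⁴ = (1552/944.6)⁴ = 7.29.

P₁/P₂ ≈ 7.29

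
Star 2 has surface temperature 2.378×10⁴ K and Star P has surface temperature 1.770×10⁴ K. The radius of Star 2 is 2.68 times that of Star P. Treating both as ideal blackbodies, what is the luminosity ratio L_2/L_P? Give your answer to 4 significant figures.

L ∝ R²T⁴, so L_2/L_P = (R_2/R_P)²(T_2/T_P)⁴ = (2.68)² × (2.378×10⁴/1.770×10⁴)⁴ = 7.1824 × 3.25802 = 23.40.

L_2/L_P ≈ 23.40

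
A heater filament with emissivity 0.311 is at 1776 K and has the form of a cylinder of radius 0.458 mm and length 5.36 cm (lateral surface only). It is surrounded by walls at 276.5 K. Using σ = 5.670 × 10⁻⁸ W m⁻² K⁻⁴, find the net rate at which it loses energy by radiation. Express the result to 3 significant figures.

Lateral area A = 2πrL = 2π×4.58×10⁻⁴×0.0536 = 1.54245×10⁻⁴ m².
Net radiated power P_net = εσA(T⁴ − T₀⁴) = 0.311×5.670×10⁻⁸×1.54245×10⁻⁴×(1776⁴ − 276.5⁴).
T⁴ − T₀⁴ = 9.94883×10¹² − 5.84495×10⁹ = 9.94299×10¹² K⁴, so P_net = 27.0 W.

Net loss ≈ 27.0 W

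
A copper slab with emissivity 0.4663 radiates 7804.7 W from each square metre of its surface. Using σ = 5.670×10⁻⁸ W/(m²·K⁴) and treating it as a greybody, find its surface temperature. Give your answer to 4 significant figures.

T ≈ 737.1 K

I = εσT⁴, so T = (I/εσ)^(1/4) = (7804.7/(0.4663×5.670×10⁻⁸))^(1/4) = 737.1 K.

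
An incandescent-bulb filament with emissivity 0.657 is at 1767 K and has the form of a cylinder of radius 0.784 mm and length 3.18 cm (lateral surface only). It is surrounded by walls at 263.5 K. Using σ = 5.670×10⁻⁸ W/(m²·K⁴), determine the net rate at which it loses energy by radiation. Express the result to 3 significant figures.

Lateral area A = 2πrL = 2π×7.84×10⁻⁴×0.0318 = 1.56647×10⁻⁴ m².
Net radiated power P_net = εσA(T⁴ − T₀⁴) = 0.657×5.670×10⁻⁸×1.56647×10⁻⁴×(1767⁴ − 263.5⁴).
T⁴ − T₀⁴ = 9.74869×10¹² − 4.82084×10⁹ = 9.74387×10¹² K⁴, so P_net = 56.9 W.

Net loss ≈ 56.9 W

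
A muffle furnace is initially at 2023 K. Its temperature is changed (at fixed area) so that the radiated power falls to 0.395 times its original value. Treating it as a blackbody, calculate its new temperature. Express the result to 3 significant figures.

T₂ ≈ 1.60×10³ K

P ∝ T⁴, so T₂/T₁ = (P₂/P₁)^(1/4) = (0.395)^(1/4) = 0.792774.
T₂ = 2023 × 0.792774 = 1.60×10³ K.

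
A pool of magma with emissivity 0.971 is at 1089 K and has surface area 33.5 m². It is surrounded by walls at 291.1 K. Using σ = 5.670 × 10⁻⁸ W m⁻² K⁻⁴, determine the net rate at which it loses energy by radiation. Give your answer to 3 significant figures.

Net loss ≈ 2.58×10⁶ W

Area A = 33.5 m².
Net radiated power P_net = εσA(T⁴ − T₀⁴) = 0.971×5.670×10⁻⁸×33.5×(1089⁴ − 291.1⁴).
T⁴ − T₀⁴ = 1.40641×10¹² − 7.18073×10⁹ = 1.39923×10¹² K⁴, so P_net = 2.58×10⁶ W.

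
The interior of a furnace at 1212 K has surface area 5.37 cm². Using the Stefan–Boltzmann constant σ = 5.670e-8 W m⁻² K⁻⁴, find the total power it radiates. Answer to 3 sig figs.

Area A = 5.37 cm² = 5.37×10⁻⁴ m².
P = σAT⁴ = 5.670×10⁻⁸ × 5.37×10⁻⁴ × (1212)⁴ = 65.7 W.

P ≈ 65.7 W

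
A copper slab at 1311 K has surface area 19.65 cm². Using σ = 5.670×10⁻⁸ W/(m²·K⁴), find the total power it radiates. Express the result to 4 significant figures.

Area A = 19.65 cm² = 1.965×10⁻³ m².
P = σAT⁴ = 5.670×10⁻⁸ × 1.965×10⁻³ × (1311)⁴ = 329.1 W.

P ≈ 329.1 W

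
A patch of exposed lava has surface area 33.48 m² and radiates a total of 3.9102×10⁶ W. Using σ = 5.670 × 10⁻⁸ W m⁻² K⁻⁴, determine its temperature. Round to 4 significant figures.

T ≈ 1198 K

Area A = 33.48 m².
P = σAT⁴ ⇒ T = (P/(σA))^(1/4) = (3.9102×10⁶/(5.670×10⁻⁸×33.48))^(1/4) = 1198 K.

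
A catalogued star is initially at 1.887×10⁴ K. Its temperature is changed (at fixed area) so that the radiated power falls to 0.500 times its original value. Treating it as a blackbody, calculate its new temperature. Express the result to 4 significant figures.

T₂ ≈ 1.587×10⁴ K

P ∝ T⁴, so T₂/T₁ = (P₂/P₁)^(1/4) = (0.500)^(1/4) = 0.840896.
T₂ = 1.887×10⁴ × 0.840896 = 1.587×10⁴ K.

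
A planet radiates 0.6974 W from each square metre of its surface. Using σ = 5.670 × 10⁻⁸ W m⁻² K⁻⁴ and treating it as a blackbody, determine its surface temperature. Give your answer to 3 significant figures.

I = σT⁴, so T = (I/σ)^(1/4) = (0.6974/(5.670×10⁻⁸))^(1/4) = 59.2 K.

T ≈ 59.2 K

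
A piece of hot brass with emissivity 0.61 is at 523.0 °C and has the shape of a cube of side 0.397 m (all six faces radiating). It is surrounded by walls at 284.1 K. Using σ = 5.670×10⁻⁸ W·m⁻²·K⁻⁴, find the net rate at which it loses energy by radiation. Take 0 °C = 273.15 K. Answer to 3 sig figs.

Net loss ≈ 1.29×10⁴ W

T = 523.0 °C + 273.15 = 796.15 K.
Area A = 6s² = 6×(0.397 m)² = 0.945654 m².
Net radiated power P_net = εσA(T⁴ − T₀⁴) = 0.61×5.670×10⁻⁸×0.945654×(796.15⁴ − 284.1⁴).
T⁴ − T₀⁴ = 4.01772×10¹¹ − 6.51456×10⁹ = 3.95257×10¹¹ K⁴, so P_net = 1.29×10⁴ W.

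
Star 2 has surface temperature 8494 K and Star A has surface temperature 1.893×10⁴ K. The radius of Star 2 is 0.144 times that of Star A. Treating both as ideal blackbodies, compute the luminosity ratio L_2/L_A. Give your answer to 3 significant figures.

L ∝ R²T⁴, so L_2/L_A = (R_2/R_A)²(T_2/T_A)⁴ = (0.144)² × (8494/1.893×10⁴)⁴ = 0.020736 × 0.0405365 = 8.41×10⁻⁴.

L_2/L_A ≈ 8.41×10⁻⁴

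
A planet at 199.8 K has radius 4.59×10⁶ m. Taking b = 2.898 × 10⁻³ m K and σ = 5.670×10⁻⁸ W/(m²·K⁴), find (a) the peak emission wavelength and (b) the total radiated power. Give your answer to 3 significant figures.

(a) λ_max = b/T = 2.898×10⁻³/199.8 = 1.450×10⁻⁵ m = 14.5 μm.
Surface area A = 4πR² = 4π(4.59×10⁶ m)² = 2.64750×10¹⁴ m².
(b) P = σAT⁴ = 5.670×10⁻⁸×2.64750×10¹⁴×(199.8)⁴ = 2.39×10¹⁶ W.

λ_max ≈ 14.5 μm; P ≈ 2.39×10¹⁶ W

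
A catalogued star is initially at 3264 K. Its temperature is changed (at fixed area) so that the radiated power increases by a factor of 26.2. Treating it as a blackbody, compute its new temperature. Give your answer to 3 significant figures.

T₂ ≈ 7.38×10³ K

P ∝ T⁴, so T₂/T₁ = (P₂/P₁)^(1/4) = (26.2)^(1/4) = 2.26243.
T₂ = 3264 × 2.26243 = 7.38×10³ K.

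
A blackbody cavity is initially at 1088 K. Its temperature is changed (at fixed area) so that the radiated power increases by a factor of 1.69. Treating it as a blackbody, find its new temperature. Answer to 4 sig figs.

P ∝ T⁴, so T₂/T₁ = (P₂/P₁)^(1/4) = (1.69)^(1/4) = 1.14018.
T₂ = 1088 × 1.14018 = 1241 K.

T₂ ≈ 1241 K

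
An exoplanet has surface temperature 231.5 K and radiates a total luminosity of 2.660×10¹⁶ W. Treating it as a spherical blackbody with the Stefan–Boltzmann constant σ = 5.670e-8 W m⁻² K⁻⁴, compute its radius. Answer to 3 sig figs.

L = 4πR²σT⁴ ⇒ R = √(L/(4πσT⁴)).
σT⁴ = 162.850 W/m², so R = √(2.660×10¹⁶/(4π×162.850)) = 3.61×10⁶ m.

R ≈ 3.61×10⁶ m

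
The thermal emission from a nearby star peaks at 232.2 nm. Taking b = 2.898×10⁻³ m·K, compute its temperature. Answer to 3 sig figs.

Wien's law gives T = b/λ_max = (2.898×10⁻³ m·K)/(2.322×10⁻⁷ m) = 1.25×10⁴ K.

T ≈ 1.25×10⁴ K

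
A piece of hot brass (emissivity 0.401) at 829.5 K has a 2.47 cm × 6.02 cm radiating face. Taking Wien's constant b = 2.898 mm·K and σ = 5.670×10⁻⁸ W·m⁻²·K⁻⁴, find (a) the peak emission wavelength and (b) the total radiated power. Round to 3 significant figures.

λ_max ≈ 3.49 μm; P ≈ 16.0 W

(a) λ_max = b/T = 2.898×10⁻³/829.5 = 3.494×10⁻⁶ m = 3.49 μm.
Area A = 0.0247 × 0.0602 = 1.48694×10⁻³ m².
(b) P = εσAT⁴ = 0.401×5.670×10⁻⁸×1.48694×10⁻³×(829.5)⁴ = 16.0 W.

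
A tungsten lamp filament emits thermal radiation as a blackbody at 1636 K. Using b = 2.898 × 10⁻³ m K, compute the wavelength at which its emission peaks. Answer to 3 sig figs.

Wien's displacement law: λ_max = b/T = (2.898×10⁻³ m·K)/(1636 K) = 1.771×10⁻⁶ m.
That is 1.77 μm, in the infrared range.

λ_max ≈ 1.77 μm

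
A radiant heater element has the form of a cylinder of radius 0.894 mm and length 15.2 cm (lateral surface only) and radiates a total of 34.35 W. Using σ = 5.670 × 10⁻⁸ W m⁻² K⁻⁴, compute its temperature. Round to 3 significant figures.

Lateral area A = 2πrL = 2π×8.94×10⁻⁴×0.152 = 8.53809×10⁻⁴ m².
P = σAT⁴ ⇒ T = (P/(σA))^(1/4) = (34.35/(5.670×10⁻⁸×8.53809×10⁻⁴))^(1/4) = 918 K.

T ≈ 918 K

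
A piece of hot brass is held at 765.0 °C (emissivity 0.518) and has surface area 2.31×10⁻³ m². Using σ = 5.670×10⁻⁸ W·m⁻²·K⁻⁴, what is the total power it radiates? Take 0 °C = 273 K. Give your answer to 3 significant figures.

T = 765.0 °C + 273 = 1038.0 K.
Area A = 2.31×10⁻³ m².
P = εσAT⁴ = 0.518 × 5.670×10⁻⁸ × 2.31×10⁻³ × (1038.0)⁴ = 78.8 W.

P ≈ 78.8 W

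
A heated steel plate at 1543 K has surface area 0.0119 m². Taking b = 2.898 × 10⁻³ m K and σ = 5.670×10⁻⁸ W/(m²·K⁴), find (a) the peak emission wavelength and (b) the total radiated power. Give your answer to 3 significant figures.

λ_max ≈ 1.88×10³ nm; P ≈ 3.82×10³ W

(a) λ_max = b/T = 2.898×10⁻³/1543 = 1.878×10⁻⁶ m = 1.88×10³ nm.
Area A = 0.0119 m².
(b) P = σAT⁴ = 5.670×10⁻⁸×0.0119×(1543)⁴ = 3.82×10³ W.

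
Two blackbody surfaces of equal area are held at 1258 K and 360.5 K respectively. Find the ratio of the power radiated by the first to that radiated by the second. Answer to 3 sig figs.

With equal areas, P₁/P₂ = (T₁/T₂)⁴ = (1258/360.5)⁴ = 148.

P₁/P₂ ≈ 148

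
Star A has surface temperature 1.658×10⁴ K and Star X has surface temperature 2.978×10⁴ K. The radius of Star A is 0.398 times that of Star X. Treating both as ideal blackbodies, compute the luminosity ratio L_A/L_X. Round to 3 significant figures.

L ∝ R²T⁴, so L_A/L_X = (R_A/R_X)²(T_A/T_X)⁴ = (0.398)² × (1.658×10⁴/2.978×10⁴)⁴ = 0.158404 × 0.0960814 = 0.0152.

L_A/L_X ≈ 0.0152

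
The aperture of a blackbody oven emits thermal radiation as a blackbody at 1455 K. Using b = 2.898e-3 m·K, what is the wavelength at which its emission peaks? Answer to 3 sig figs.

Wien's displacement law: λ_max = b/T = (2.898×10⁻³ m·K)/(1455 K) = 1.992×10⁻⁶ m.
That is 1.99 μm, in the infrared range.

λ_max ≈ 1.99 μm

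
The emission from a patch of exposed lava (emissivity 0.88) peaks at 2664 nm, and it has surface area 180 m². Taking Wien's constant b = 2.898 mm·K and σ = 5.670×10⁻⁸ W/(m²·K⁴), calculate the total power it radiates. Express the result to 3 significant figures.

Wien's law: T = b/λ_max = 2.898×10⁻³/2.664×10⁻⁶ = 1087.84 K.
Area A = 180 m².
Then P = εσAT⁴ = 0.88×5.670×10⁻⁸×180×(1087.84)⁴ = 1.26×10⁷ W.

P ≈ 1.26×10⁷ W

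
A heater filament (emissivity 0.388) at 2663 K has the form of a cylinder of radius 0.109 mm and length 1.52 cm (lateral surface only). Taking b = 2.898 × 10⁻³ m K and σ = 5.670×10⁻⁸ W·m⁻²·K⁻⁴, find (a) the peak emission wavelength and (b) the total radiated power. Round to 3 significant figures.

(a) λ_max = b/T = 2.898×10⁻³/2663 = 1.088×10⁻⁶ m = 1.09×10³ nm.
Lateral area A = 2πrL = 2π×1.09×10⁻⁴×0.0152 = 1.04100×10⁻⁵ m².
(b) P = εσAT⁴ = 0.388×5.670×10⁻⁸×1.04100×10⁻⁵×(2663)⁴ = 11.5 W.

λ_max ≈ 1.09×10³ nm; P ≈ 11.5 W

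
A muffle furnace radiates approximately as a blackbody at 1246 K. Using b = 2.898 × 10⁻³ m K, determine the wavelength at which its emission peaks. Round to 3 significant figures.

λ_max ≈ 2.33×10³ nm

Wien's displacement law: λ_max = b/T = (2.898×10⁻³ m·K)/(1246 K) = 2.326×10⁻⁶ m.
That is 2.33×10³ nm, in the infrared range.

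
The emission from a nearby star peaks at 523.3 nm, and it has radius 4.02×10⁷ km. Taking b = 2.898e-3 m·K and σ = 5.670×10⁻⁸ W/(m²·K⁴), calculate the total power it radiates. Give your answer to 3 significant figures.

P ≈ 1.08×10³⁰ W

Wien's law: T = b/λ_max = 2.898×10⁻³/5.233×10⁻⁷ = 5537.93 K.
Surface area A = 4πR² = 4π(4.02×10¹⁰ m)² = 2.03078×10²² m².
Then P = σAT⁴ = 5.670×10⁻⁸×2.03078×10²²×(5537.93)⁴ = 1.08×10³⁰ W.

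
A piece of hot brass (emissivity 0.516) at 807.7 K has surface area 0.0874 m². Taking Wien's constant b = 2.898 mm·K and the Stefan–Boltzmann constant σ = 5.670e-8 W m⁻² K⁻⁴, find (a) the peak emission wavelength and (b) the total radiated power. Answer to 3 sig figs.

(a) λ_max = b/T = 2.898×10⁻³/807.7 = 3.588×10⁻⁶ m = 3.59 μm.
Area A = 0.0874 m².
(b) P = εσAT⁴ = 0.516×5.670×10⁻⁸×0.0874×(807.7)⁴ = 1.09×10³ W.

λ_max ≈ 3.59 μm; P ≈ 1.09×10³ W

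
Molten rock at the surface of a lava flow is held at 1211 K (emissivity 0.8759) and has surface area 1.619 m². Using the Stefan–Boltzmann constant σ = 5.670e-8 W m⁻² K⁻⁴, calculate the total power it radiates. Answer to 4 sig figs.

P ≈ 1.729×10⁵ W

Area A = 1.619 m².
P = εσAT⁴ = 0.8759 × 5.670×10⁻⁸ × 1.619 × (1211)⁴ = 1.729×10⁵ W.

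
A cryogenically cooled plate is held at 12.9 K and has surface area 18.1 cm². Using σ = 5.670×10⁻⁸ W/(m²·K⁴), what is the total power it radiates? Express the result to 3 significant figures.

Area A = 18.1 cm² = 1.81×10⁻³ m².
P = σAT⁴ = 5.670×10⁻⁸ × 1.81×10⁻³ × (12.9)⁴ = 2.84×10⁻⁶ W.

P ≈ 2.84×10⁻⁶ W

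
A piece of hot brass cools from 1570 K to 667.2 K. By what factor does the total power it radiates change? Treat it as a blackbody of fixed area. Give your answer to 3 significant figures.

P ∝ T⁴, so P₂/P₁ = (T₂/T₁)⁴ = (667.2/1570)⁴ = (0.424968)⁴ = 0.0326.

P₂/P₁ ≈ 0.0326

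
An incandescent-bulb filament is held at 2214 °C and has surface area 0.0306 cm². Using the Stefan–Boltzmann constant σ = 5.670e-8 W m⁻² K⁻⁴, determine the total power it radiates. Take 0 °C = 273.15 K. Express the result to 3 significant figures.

T = 2214 °C + 273.15 = 2487.15 K.
Area A = 0.0306 cm² = 3.06×10⁻⁶ m².
P = σAT⁴ = 5.670×10⁻⁸ × 3.06×10⁻⁶ × (2487.15)⁴ = 6.64 W.

P ≈ 6.64 W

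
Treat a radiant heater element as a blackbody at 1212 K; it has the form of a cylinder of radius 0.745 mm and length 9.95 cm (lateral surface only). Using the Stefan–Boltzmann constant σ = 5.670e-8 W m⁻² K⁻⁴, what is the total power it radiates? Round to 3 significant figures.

Lateral area A = 2πrL = 2π×7.45×10⁻⁴×0.0995 = 4.65757×10⁻⁴ m².
P = σAT⁴ = 5.670×10⁻⁸ × 4.65757×10⁻⁴ × (1212)⁴ = 57.0 W.

P ≈ 57.0 W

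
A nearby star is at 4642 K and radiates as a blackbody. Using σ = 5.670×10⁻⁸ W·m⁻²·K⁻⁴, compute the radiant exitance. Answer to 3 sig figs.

I ≈ 2.63×10⁷ W/m²

Stefan–Boltzmann: I = σT⁴ = 5.670×10⁻⁸ × (4642)⁴ = 2.63×10⁷ W/m².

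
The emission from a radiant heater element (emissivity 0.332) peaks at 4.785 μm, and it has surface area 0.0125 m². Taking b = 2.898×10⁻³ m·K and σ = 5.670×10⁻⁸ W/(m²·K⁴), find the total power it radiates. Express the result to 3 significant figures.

Wien's law: T = b/λ_max = 2.898×10⁻³/4.785×10⁻⁶ = 605.643 K.
Area A = 0.0125 m².
Then P = εσAT⁴ = 0.332×5.670×10⁻⁸×0.0125×(605.643)⁴ = 31.7 W.

P ≈ 31.7 W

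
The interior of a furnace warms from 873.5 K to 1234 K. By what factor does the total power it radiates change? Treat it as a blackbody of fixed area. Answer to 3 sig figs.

P ∝ T⁴, so P₂/P₁ = (T₂/T₁)⁴ = (1234/873.5)⁴ = (1.41271)⁴ = 3.98.

P₂/P₁ ≈ 3.98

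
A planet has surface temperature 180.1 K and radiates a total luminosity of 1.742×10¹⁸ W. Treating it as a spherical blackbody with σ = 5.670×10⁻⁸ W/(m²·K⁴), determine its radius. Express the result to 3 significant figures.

L = 4πR²σT⁴ ⇒ R = √(L/(4πσT⁴)).
σT⁴ = 59.6538 W/m², so R = √(1.742×10¹⁸/(4π×59.6538)) = 4.82×10⁷ m.

R ≈ 4.82×10⁷ m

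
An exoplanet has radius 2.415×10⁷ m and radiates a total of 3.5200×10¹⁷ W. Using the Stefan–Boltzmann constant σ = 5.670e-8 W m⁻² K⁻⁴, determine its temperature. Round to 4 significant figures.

Surface area A = 4πR² = 4π(2.415×10⁷ m)² = 7.32899×10¹⁵ m².
P = σAT⁴ ⇒ T = (P/(σA))^(1/4) = (3.5200×10¹⁷/(5.670×10⁻⁸×7.32899×10¹⁵))^(1/4) = 170.6 K.

T ≈ 170.6 K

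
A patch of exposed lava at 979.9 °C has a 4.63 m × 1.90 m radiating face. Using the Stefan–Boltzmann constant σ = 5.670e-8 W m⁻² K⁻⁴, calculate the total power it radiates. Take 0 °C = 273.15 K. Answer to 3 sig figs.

P ≈ 1.23×10⁶ W

T = 979.9 °C + 273.15 = 1253.05 K.
Area A = 4.63 × 1.90 = 8.797 m².
P = σAT⁴ = 5.670×10⁻⁸ × 8.797 × (1253.05)⁴ = 1.23×10⁶ W.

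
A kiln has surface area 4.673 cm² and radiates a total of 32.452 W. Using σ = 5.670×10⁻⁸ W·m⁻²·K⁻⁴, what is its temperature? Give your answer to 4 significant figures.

T ≈ 1052 K

Area A = 4.673 cm² = 4.673×10⁻⁴ m².
P = σAT⁴ ⇒ T = (P/(σA))^(1/4) = (32.452/(5.670×10⁻⁸×4.673×10⁻⁴))^(1/4) = 1052 K.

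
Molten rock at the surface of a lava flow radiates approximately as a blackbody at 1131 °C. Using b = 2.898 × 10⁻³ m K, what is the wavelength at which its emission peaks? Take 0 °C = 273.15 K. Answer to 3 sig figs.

T = 1131 °C + 273.15 = 1404.15 K.
Wien's displacement law: λ_max = b/T = (2.898×10⁻³ m·K)/(1404.15 K) = 2.064×10⁻⁶ m.
That is 2.06 μm, in the infrared range.

λ_max ≈ 2.06 μm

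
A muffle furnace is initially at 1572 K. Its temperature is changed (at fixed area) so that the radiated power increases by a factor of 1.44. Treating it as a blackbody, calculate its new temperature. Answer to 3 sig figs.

T₂ ≈ 1.72×10³ K

P ∝ T⁴, so T₂/T₁ = (P₂/P₁)^(1/4) = (1.44)^(1/4) = 1.09545.
T₂ = 1572 × 1.09545 = 1.72×10³ K.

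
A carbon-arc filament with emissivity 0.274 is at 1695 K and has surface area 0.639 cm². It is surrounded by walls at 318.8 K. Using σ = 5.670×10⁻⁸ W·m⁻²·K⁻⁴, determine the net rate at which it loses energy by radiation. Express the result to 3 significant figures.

Area A = 0.639 cm² = 6.39×10⁻⁵ m².
Net radiated power P_net = εσA(T⁴ − T₀⁴) = 0.274×5.670×10⁻⁸×6.39×10⁻⁵×(1695⁴ − 318.8⁴).
T⁴ − T₀⁴ = 8.25427×10¹² − 1.03294×10¹⁰ = 8.24394×10¹² K⁴, so P_net = 8.18 W.

Net loss ≈ 8.18 W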